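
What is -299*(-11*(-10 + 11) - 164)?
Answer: 52325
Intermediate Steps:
-299*(-11*(-10 + 11) - 164) = -299*(-11*1 - 164) = -299*(-11 - 164) = -299*(-175) = 52325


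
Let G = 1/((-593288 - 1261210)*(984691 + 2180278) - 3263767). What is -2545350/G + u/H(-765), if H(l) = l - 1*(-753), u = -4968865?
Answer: 179277103193978810665/12 ≈ 1.4940e+19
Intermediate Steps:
H(l) = 753 + l (H(l) = l + 753 = 753 + l)
G = -1/5869431944329 (G = 1/(-1854498*3164969 - 3263767) = 1/(-5869428680562 - 3263767) = 1/(-5869431944329) = -1/5869431944329 ≈ -1.7037e-13)
-2545350/G + u/H(-765) = -2545350/(-1/5869431944329) - 4968865/(753 - 765) = -2545350*(-5869431944329) - 4968865/(-12) = 14939758599497820150 - 4968865*(-1/12) = 14939758599497820150 + 4968865/12 = 179277103193978810665/12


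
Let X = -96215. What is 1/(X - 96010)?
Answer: -1/192225 ≈ -5.2022e-6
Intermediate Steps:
1/(X - 96010) = 1/(-96215 - 96010) = 1/(-192225) = -1/192225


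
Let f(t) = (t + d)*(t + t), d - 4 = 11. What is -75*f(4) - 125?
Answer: -11525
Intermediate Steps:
d = 15 (d = 4 + 11 = 15)
f(t) = 2*t*(15 + t) (f(t) = (t + 15)*(t + t) = (15 + t)*(2*t) = 2*t*(15 + t))
-75*f(4) - 125 = -150*4*(15 + 4) - 125 = -150*4*19 - 125 = -75*152 - 125 = -11400 - 125 = -11525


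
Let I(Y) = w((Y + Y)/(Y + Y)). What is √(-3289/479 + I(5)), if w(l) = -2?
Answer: I*√2034313/479 ≈ 2.9776*I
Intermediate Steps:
I(Y) = -2
√(-3289/479 + I(5)) = √(-3289/479 - 2) = √(-4247/479) = I*√2034313/479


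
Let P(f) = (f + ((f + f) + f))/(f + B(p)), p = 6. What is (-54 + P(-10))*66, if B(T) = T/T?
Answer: -9812/3 ≈ -3270.7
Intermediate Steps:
B(T) = 1
P(f) = 4*f/(1 + f) (P(f) = (f + ((f + f) + f))/(f + 1) = (f + (2*f + f))/(1 + f) = (f + 3*f)/(1 + f) = (4*f)/(1 + f) = 4*f/(1 + f))
(-54 + P(-10))*66 = (-54 + 4*(-10)/(1 - 10))*66 = (-54 + 4*(-10)/(-9))*66 = (-54 + 4*(-10)*(-⅑))*66 = (-54 + 40/9)*66 = -446/9*66 = -9812/3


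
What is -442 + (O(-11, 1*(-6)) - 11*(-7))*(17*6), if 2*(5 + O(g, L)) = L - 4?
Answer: 6392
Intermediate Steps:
O(g, L) = -7 + L/2 (O(g, L) = -5 + (L - 4)/2 = -5 + (-4 + L)/2 = -5 + (-2 + L/2) = -7 + L/2)
-442 + (O(-11, 1*(-6)) - 11*(-7))*(17*6) = -442 + ((-7 + (1*(-6))/2) - 11*(-7))*(17*6) = -442 + ((-7 + (½)*(-6)) + 77)*102 = -442 + ((-7 - 3) + 77)*102 = -442 + (-10 + 77)*102 = -442 + 67*102 = -442 + 6834 = 6392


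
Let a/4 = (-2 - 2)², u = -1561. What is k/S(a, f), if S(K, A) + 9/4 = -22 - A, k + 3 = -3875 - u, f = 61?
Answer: 9268/341 ≈ 27.179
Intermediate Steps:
k = -2317 (k = -3 + (-3875 - 1*(-1561)) = -3 + (-3875 + 1561) = -3 - 2314 = -2317)
a = 64 (a = 4*(-2 - 2)² = 4*(-4)² = 4*16 = 64)
S(K, A) = -97/4 - A (S(K, A) = -9/4 + (-22 - A) = -97/4 - A)
k/S(a, f) = -2317/(-97/4 - 1*61) = -2317/(-97/4 - 61) = -2317/(-341/4) = -2317*(-4/341) = 9268/341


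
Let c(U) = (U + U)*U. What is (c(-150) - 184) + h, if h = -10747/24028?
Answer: 1076828101/24028 ≈ 44816.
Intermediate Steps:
c(U) = 2*U**2 (c(U) = (2*U)*U = 2*U**2)
h = -10747/24028 (h = -10747*1/24028 = -10747/24028 ≈ -0.44727)
(c(-150) - 184) + h = (2*(-150)**2 - 184) - 10747/24028 = (2*22500 - 184) - 10747/24028 = (45000 - 184) - 10747/24028 = 44816 - 10747/24028 = 1076828101/24028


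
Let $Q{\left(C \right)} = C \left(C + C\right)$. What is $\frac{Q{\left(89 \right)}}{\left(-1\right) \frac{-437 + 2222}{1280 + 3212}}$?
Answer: $- \frac{71162264}{1785} \approx -39867.0$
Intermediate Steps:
$Q{\left(C \right)} = 2 C^{2}$ ($Q{\left(C \right)} = C 2 C = 2 C^{2}$)
$\frac{Q{\left(89 \right)}}{\left(-1\right) \frac{-437 + 2222}{1280 + 3212}} = \frac{2 \cdot 89^{2}}{\left(-1\right) \frac{-437 + 2222}{1280 + 3212}} = \frac{2 \cdot 7921}{\left(-1\right) \frac{1785}{4492}} = \frac{15842}{\left(-1\right) 1785 \cdot \frac{1}{4492}} = \frac{15842}{\left(-1\right) \frac{1785}{4492}} = \frac{15842}{- \frac{1785}{4492}} = 15842 \left(- \frac{4492}{1785}\right) = - \frac{71162264}{1785}$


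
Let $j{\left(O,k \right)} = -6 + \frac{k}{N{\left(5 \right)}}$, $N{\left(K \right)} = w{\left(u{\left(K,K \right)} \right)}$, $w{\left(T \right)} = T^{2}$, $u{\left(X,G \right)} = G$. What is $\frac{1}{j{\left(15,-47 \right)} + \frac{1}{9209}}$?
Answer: $- \frac{230225}{1814148} \approx -0.12691$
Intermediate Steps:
$N{\left(K \right)} = K^{2}$
$j{\left(O,k \right)} = -6 + \frac{k}{25}$ ($j{\left(O,k \right)} = -6 + \frac{k}{5^{2}} = -6 + \frac{k}{25}$)
$\frac{1}{j{\left(15,-47 \right)} + \frac{1}{9209}} = \frac{1}{\left(-6 + \frac{1}{25} \left(-47\right)\right) + \frac{1}{9209}} = \frac{1}{\left(-6 - \frac{47}{25}\right) + \frac{1}{9209}} = \frac{1}{- \frac{197}{25} + \frac{1}{9209}} = \frac{1}{- \frac{1814148}{230225}} = - \frac{230225}{1814148}$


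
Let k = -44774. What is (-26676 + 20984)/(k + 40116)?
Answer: 2846/2329 ≈ 1.2220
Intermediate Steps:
(-26676 + 20984)/(k + 40116) = (-26676 + 20984)/(-44774 + 40116) = -5692/(-4658) = -5692*(-1/4658) = 2846/2329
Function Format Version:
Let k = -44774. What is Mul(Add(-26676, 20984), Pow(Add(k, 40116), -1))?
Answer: Rational(2846, 2329) ≈ 1.2220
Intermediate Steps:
Mul(Add(-26676, 20984), Pow(Add(k, 40116), -1)) = Mul(Add(-26676, 20984), Pow(Add(-44774, 40116), -1)) = Mul(-5692, Pow(-4658, -1)) = Mul(-5692, Rational(-1, 4658)) = Rational(2846, 2329)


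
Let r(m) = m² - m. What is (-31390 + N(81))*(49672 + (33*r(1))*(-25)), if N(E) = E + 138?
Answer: -1548325912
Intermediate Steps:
N(E) = 138 + E
(-31390 + N(81))*(49672 + (33*r(1))*(-25)) = (-31390 + (138 + 81))*(49672 + (33*(1*(-1 + 1)))*(-25)) = (-31390 + 219)*(49672 + (33*(1*0))*(-25)) = -31171*(49672 + (33*0)*(-25)) = -31171*(49672 + 0*(-25)) = -31171*(49672 + 0) = -31171*49672 = -1548325912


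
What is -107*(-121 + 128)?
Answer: -749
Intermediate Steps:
-107*(-121 + 128) = -107*7 = -749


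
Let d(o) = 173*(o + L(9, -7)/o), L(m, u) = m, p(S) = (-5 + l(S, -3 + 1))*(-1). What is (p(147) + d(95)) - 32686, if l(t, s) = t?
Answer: -1555778/95 ≈ -16377.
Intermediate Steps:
p(S) = 5 - S (p(S) = (-5 + S)*(-1) = 5 - S)
d(o) = 173*o + 1557/o (d(o) = 173*(o + 9/o) = 173*o + 1557/o)
(p(147) + d(95)) - 32686 = ((5 - 1*147) + (173*95 + 1557/95)) - 32686 = ((5 - 147) + (16435 + 1557*(1/95))) - 32686 = (-142 + (16435 + 1557/95)) - 32686 = (-142 + 1562882/95) - 32686 = 1549392/95 - 32686 = -1555778/95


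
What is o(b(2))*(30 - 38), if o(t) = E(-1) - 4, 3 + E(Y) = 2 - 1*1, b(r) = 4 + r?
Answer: 48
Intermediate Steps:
E(Y) = -2 (E(Y) = -3 + (2 - 1*1) = -3 + (2 - 1) = -3 + 1 = -2)
o(t) = -6 (o(t) = -2 - 4 = -6)
o(b(2))*(30 - 38) = -6*(30 - 38) = -6*(-8) = 48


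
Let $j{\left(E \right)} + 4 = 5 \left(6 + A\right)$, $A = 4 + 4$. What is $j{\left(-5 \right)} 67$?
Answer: $4422$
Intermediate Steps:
$A = 8$
$j{\left(E \right)} = 66$ ($j{\left(E \right)} = -4 + 5 \left(6 + 8\right) = -4 + 5 \cdot 14 = -4 + 70 = 66$)
$j{\left(-5 \right)} 67 = 66 \cdot 67 = 4422$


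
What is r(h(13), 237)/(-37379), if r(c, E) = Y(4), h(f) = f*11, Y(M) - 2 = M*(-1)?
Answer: 2/37379 ≈ 5.3506e-5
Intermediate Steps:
Y(M) = 2 - M (Y(M) = 2 + M*(-1) = 2 - M)
h(f) = 11*f
r(c, E) = -2 (r(c, E) = 2 - 1*4 = 2 - 4 = -2)
r(h(13), 237)/(-37379) = -2/(-37379) = -2*(-1/37379) = 2/37379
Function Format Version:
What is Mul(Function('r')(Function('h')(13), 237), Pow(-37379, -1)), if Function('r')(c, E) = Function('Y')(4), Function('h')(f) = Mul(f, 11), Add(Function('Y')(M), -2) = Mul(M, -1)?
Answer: Rational(2, 37379) ≈ 5.3506e-5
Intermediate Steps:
Function('Y')(M) = Add(2, Mul(-1, M)) (Function('Y')(M) = Add(2, Mul(M, -1)) = Add(2, Mul(-1, M)))
Function('h')(f) = Mul(11, f)
Function('r')(c, E) = -2 (Function('r')(c, E) = Add(2, Mul(-1, 4)) = Add(2, -4) = -2)
Mul(Function('r')(Function('h')(13), 237), Pow(-37379, -1)) = Mul(-2, Pow(-37379, -1)) = Mul(-2, Rational(-1, 37379)) = Rational(2, 37379)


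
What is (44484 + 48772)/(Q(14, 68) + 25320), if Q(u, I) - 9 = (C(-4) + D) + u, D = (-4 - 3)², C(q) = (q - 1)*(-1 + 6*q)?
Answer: 93256/25517 ≈ 3.6547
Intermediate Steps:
C(q) = (-1 + q)*(-1 + 6*q)
D = 49 (D = (-7)² = 49)
Q(u, I) = 183 + u (Q(u, I) = 9 + (((1 - 7*(-4) + 6*(-4)²) + 49) + u) = 9 + (((1 + 28 + 6*16) + 49) + u) = 9 + (((1 + 28 + 96) + 49) + u) = 9 + ((125 + 49) + u) = 9 + (174 + u) = 183 + u)
(44484 + 48772)/(Q(14, 68) + 25320) = (44484 + 48772)/((183 + 14) + 25320) = 93256/(197 + 25320) = 93256/25517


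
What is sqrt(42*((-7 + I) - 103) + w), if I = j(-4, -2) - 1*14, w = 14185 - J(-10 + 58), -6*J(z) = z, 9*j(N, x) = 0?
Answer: sqrt(8985) ≈ 94.789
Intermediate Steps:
j(N, x) = 0 (j(N, x) = (1/9)*0 = 0)
J(z) = -z/6
w = 14193 (w = 14185 - (-1)*(-10 + 58)/6 = 14185 - (-1)*48/6 = 14185 - 1*(-8) = 14185 + 8 = 14193)
I = -14 (I = 0 - 1*14 = 0 - 14 = -14)
sqrt(42*((-7 + I) - 103) + w) = sqrt(42*((-7 - 14) - 103) + 14193) = sqrt(42*(-21 - 103) + 14193) = sqrt(42*(-124) + 14193) = sqrt(-5208 + 14193) = sqrt(8985)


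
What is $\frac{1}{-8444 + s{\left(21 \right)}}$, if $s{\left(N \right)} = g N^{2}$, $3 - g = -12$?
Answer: $- \frac{1}{1829} \approx -0.00054675$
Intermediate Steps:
$g = 15$ ($g = 3 - -12 = 3 + 12 = 15$)
$s{\left(N \right)} = 15 N^{2}$
$\frac{1}{-8444 + s{\left(21 \right)}} = \frac{1}{-8444 + 15 \cdot 21^{2}} = \frac{1}{-8444 + 15 \cdot 441} = \frac{1}{-8444 + 6615} = \frac{1}{-1829} = - \frac{1}{1829}$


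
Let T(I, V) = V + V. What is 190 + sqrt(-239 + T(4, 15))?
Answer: 190 + I*sqrt(209) ≈ 190.0 + 14.457*I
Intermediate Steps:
T(I, V) = 2*V
190 + sqrt(-239 + T(4, 15)) = 190 + sqrt(-239 + 2*15) = 190 + sqrt(-239 + 30) = 190 + sqrt(-209) = 190 + I*sqrt(209)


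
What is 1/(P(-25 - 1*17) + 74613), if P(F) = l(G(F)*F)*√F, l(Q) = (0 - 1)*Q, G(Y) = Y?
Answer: 3553/271323381 + 4*I*√42/12920161 ≈ 1.3095e-5 + 2.0064e-6*I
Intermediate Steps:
l(Q) = -Q
P(F) = -F^(5/2) (P(F) = (-F*F)*√F = (-F²)*√F = -F^(5/2))
1/(P(-25 - 1*17) + 74613) = 1/(-(-25 - 1*17)^(5/2) + 74613) = 1/(-(-25 - 17)^(5/2) + 74613) = 1/(-(-42)^(5/2) + 74613) = 1/(-1764*I*√42 + 74613) = 1/(74613 - 1764*I*√42)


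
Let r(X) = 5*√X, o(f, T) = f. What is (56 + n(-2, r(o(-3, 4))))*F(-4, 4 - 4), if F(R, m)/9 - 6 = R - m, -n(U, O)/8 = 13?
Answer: -864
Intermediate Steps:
n(U, O) = -104 (n(U, O) = -8*13 = -104)
F(R, m) = 54 - 9*m + 9*R (F(R, m) = 54 + 9*(R - m) = 54 + (-9*m + 9*R) = 54 - 9*m + 9*R)
(56 + n(-2, r(o(-3, 4))))*F(-4, 4 - 4) = (56 - 104)*(54 - 9*(4 - 4) + 9*(-4)) = -48*(54 - 9*0 - 36) = -48*(54 + 0 - 36) = -48*18 = -864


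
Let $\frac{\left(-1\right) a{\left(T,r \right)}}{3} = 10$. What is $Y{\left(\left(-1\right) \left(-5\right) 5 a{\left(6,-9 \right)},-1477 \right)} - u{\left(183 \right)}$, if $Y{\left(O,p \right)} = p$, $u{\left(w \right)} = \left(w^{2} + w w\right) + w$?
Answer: $-68638$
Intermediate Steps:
$u{\left(w \right)} = w + 2 w^{2}$ ($u{\left(w \right)} = \left(w^{2} + w^{2}\right) + w = 2 w^{2} + w = w + 2 w^{2}$)
$a{\left(T,r \right)} = -30$ ($a{\left(T,r \right)} = \left(-3\right) 10 = -30$)
$Y{\left(\left(-1\right) \left(-5\right) 5 a{\left(6,-9 \right)},-1477 \right)} - u{\left(183 \right)} = -1477 - 183 \left(1 + 2 \cdot 183\right) = -1477 - 183 \left(1 + 366\right) = -1477 - 183 \cdot 367 = -1477 - 67161 = -68638$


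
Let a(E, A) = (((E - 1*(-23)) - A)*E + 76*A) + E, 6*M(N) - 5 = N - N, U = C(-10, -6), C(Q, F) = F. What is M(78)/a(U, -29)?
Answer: -5/14916 ≈ -0.00033521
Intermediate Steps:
U = -6
M(N) = 5/6 (M(N) = 5/6 + (N - N)/6 = 5/6 + (1/6)*0 = 5/6 + 0 = 5/6)
a(E, A) = E + 76*A + E*(23 + E - A) (a(E, A) = (((E + 23) - A)*E + 76*A) + E = (((23 + E) - A)*E + 76*A) + E = ((23 + E - A)*E + 76*A) + E = (E*(23 + E - A) + 76*A) + E = (76*A + E*(23 + E - A)) + E = E + 76*A + E*(23 + E - A))
M(78)/a(U, -29) = 5/(6*((-6)**2 + 24*(-6) + 76*(-29) - 1*(-29)*(-6))) = 5/(6*(36 - 144 - 2204 - 174)) = (5/6)/(-2486) = (5/6)*(-1/2486) = -5/14916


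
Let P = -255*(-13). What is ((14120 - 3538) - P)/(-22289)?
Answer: -7267/22289 ≈ -0.32604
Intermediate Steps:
P = 3315
((14120 - 3538) - P)/(-22289) = ((14120 - 3538) - 1*3315)/(-22289) = (10582 - 3315)*(-1/22289) = 7267*(-1/22289) = -7267/22289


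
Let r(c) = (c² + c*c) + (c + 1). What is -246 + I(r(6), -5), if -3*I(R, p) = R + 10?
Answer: -827/3 ≈ -275.67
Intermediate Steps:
r(c) = 1 + c + 2*c² (r(c) = (c² + c²) + (1 + c) = 2*c² + (1 + c) = 1 + c + 2*c²)
I(R, p) = -10/3 - R/3 (I(R, p) = -(R + 10)/3 = -(10 + R)/3 = -10/3 - R/3)
-246 + I(r(6), -5) = -246 + (-10/3 - (1 + 6 + 2*6²)/3) = -246 + (-10/3 - (1 + 6 + 2*36)/3) = -246 + (-10/3 - (1 + 6 + 72)/3) = -246 + (-10/3 - ⅓*79) = -246 + (-10/3 - 79/3) = -246 - 89/3 = -827/3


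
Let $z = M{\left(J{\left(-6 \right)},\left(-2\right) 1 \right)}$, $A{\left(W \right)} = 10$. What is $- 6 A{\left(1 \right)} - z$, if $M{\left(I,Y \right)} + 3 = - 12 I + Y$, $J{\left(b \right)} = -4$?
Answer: $-103$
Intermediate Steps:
$M{\left(I,Y \right)} = -3 + Y - 12 I$ ($M{\left(I,Y \right)} = -3 - \left(- Y + 12 I\right) = -3 + Y - 12 I$)
$z = 43$ ($z = -3 - 2 - -48 = -3 - 2 + 48 = 43$)
$- 6 A{\left(1 \right)} - z = \left(-6\right) 10 - 43 = -60 - 43 = -103$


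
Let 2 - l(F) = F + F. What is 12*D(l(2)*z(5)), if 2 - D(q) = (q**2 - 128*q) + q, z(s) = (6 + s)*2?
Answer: -90264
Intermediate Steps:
z(s) = 12 + 2*s
l(F) = 2 - 2*F (l(F) = 2 - (F + F) = 2 - 2*F)
D(q) = 2 - q**2 + 127*q (D(q) = 2 - ((q**2 - 128*q) + q) = 2 - (q**2 - 127*q) = 2 + (-q**2 + 127*q) = 2 - q**2 + 127*q)
12*D(l(2)*z(5)) = 12*(2 - ((2 - 2*2)*(12 + 2*5))**2 + 127*((2 - 2*2)*(12 + 2*5))) = 12*(2 - ((2 - 4)*(12 + 10))**2 + 127*((2 - 4)*(12 + 10))) = 12*(2 - (-2*22)**2 + 127*(-2*22)) = 12*(2 - 1*(-44)**2 + 127*(-44)) = 12*(2 - 1*1936 - 5588) = 12*(2 - 1936 - 5588) = 12*(-7522) = -90264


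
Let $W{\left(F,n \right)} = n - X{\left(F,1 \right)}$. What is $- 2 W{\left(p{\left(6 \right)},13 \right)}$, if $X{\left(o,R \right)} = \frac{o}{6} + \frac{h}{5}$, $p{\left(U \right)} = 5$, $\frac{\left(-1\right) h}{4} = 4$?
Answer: $- \frac{461}{15} \approx -30.733$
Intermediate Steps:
$h = -16$ ($h = \left(-4\right) 4 = -16$)
$X{\left(o,R \right)} = - \frac{16}{5} + \frac{o}{6}$ ($X{\left(o,R \right)} = \frac{o}{6} - \frac{16}{5} = - \frac{16}{5} + \frac{o}{6}$)
$W{\left(F,n \right)} = \frac{16}{5} + n - \frac{F}{6}$ ($W{\left(F,n \right)} = n - \left(- \frac{16}{5} + \frac{F}{6}\right) = \frac{16}{5} + n - \frac{F}{6}$)
$- 2 W{\left(p{\left(6 \right)},13 \right)} = - 2 \left(\frac{16}{5} + 13 - \frac{5}{6}\right) = \left(-2\right) \frac{461}{30} = - \frac{461}{15}$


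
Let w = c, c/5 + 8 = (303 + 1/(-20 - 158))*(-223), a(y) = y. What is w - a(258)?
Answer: -60188339/178 ≈ -3.3814e+5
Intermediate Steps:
c = -60142415/178 (c = -40 + 5*((303 + 1/(-20 - 158))*(-223)) = -40 + 5*((303 + 1/(-178))*(-223)) = -40 + 5*((303 - 1/178)*(-223)) = -40 + 5*((53933/178)*(-223)) = -40 + 5*(-12027059/178) = -40 - 60135295/178 = -60142415/178 ≈ -3.3788e+5)
w = -60142415/178 ≈ -3.3788e+5
w - a(258) = -60142415/178 - 1*258 = -60142415/178 - 258 = -60188339/178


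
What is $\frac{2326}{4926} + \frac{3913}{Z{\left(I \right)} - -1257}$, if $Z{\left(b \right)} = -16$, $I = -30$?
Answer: $\frac{11081002}{3056583} \approx 3.6253$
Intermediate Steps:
$\frac{2326}{4926} + \frac{3913}{Z{\left(I \right)} - -1257} = \frac{2326}{4926} + \frac{3913}{-16 - -1257} = 2326 \cdot \frac{1}{4926} + \frac{3913}{-16 + 1257} = \frac{1163}{2463} + \frac{3913}{1241} = \frac{11081002}{3056583}$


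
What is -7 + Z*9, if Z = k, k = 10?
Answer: 83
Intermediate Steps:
Z = 10
-7 + Z*9 = -7 + 10*9 = -7 + 90 = 83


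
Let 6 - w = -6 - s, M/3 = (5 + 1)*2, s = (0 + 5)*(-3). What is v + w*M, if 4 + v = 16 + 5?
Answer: -91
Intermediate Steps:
s = -15 (s = 5*(-3) = -15)
M = 36 (M = 3*((5 + 1)*2) = 3*(6*2) = 3*12 = 36)
v = 17 (v = -4 + (16 + 5) = -4 + 21 = 17)
w = -3 (w = 6 - (-6 - 1*(-15)) = 6 - (-6 + 15) = 6 - 1*9 = 6 - 9 = -3)
v + w*M = 17 - 3*36 = 17 - 108 = -91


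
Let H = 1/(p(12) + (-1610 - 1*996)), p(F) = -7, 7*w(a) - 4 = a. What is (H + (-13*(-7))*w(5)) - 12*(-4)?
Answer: 431144/2613 ≈ 165.00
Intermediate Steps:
w(a) = 4/7 + a/7
H = -1/2613 (H = 1/(-7 + (-1610 - 1*996)) = 1/(-7 + (-1610 - 996)) = 1/(-7 - 2606) = 1/(-2613) = -1/2613 ≈ -0.00038270)
(H + (-13*(-7))*w(5)) - 12*(-4) = (-1/2613 + (-13*(-7))*(4/7 + (⅐)*5)) - 12*(-4) = (-1/2613 + 91*(4/7 + 5/7)) + 48 = (-1/2613 + 91*(9/7)) + 48 = (-1/2613 + 117) + 48 = 305720/2613 + 48 = 431144/2613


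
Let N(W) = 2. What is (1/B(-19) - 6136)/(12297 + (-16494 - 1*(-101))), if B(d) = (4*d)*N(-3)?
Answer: 932673/622592 ≈ 1.4980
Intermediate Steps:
B(d) = 8*d (B(d) = (4*d)*2 = 8*d)
(1/B(-19) - 6136)/(12297 + (-16494 - 1*(-101))) = (1/(8*(-19)) - 6136)/(12297 + (-16494 - 1*(-101))) = (1/(-152) - 6136)/(12297 + (-16494 + 101)) = (-1/152 - 6136)/(12297 - 16393) = -932673/152/(-4096) = -932673/152*(-1/4096) = 932673/622592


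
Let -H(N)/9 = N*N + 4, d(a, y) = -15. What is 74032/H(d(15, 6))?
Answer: -74032/2061 ≈ -35.920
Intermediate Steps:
H(N) = -36 - 9*N**2 (H(N) = -9*(N*N + 4) = -9*(N**2 + 4) = -9*(4 + N**2) = -36 - 9*N**2)
74032/H(d(15, 6)) = 74032/(-36 - 9*(-15)**2) = 74032/(-36 - 9*225) = 74032/(-36 - 2025) = 74032/(-2061) = 74032*(-1/2061) = -74032/2061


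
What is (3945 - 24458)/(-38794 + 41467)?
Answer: -20513/2673 ≈ -7.6741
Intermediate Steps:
(3945 - 24458)/(-38794 + 41467) = -20513/2673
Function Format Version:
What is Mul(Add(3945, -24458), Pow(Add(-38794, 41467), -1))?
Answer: Rational(-20513, 2673) ≈ -7.6741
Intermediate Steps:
Mul(Add(3945, -24458), Pow(Add(-38794, 41467), -1)) = Mul(-20513, Pow(2673, -1)) = Mul(-20513, Rational(1, 2673)) = Rational(-20513, 2673)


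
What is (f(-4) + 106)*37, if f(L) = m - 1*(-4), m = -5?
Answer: 3885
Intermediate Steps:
f(L) = -1 (f(L) = -5 - 1*(-4) = -5 + 4 = -1)
(f(-4) + 106)*37 = (-1 + 106)*37 = 105*37 = 3885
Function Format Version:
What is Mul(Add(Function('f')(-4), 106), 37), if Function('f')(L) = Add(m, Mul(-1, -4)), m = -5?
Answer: 3885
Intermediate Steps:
Function('f')(L) = -1 (Function('f')(L) = Add(-5, Mul(-1, -4)) = Add(-5, 4) = -1)
Mul(Add(Function('f')(-4), 106), 37) = Mul(Add(-1, 106), 37) = Mul(105, 37) = 3885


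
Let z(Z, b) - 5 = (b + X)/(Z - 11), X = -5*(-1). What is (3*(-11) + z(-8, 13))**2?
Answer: 302500/361 ≈ 837.95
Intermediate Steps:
X = 5
z(Z, b) = 5 + (5 + b)/(-11 + Z) (z(Z, b) = 5 + (b + 5)/(Z - 11) = 5 + (5 + b)/(-11 + Z))
(3*(-11) + z(-8, 13))**2 = (3*(-11) + (-50 + 13 + 5*(-8))/(-11 - 8))**2 = (-33 + (-50 + 13 - 40)/(-19))**2 = (-33 - 1/19*(-77))**2 = (-33 + 77/19)**2 = (-550/19)**2 = 302500/361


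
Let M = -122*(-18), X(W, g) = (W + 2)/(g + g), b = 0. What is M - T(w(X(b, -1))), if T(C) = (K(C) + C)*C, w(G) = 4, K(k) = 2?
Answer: 2172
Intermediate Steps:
X(W, g) = (2 + W)/(2*g) (X(W, g) = (2 + W)/((2*g)) = (2 + W)*(1/(2*g)) = (2 + W)/(2*g))
M = 2196
T(C) = C*(2 + C) (T(C) = (2 + C)*C = C*(2 + C))
M - T(w(X(b, -1))) = 2196 - 4*(2 + 4) = 2196 - 4*6 = 2196 - 1*24 = 2196 - 24 = 2172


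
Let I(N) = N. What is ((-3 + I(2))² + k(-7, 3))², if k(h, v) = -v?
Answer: 4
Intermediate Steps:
((-3 + I(2))² + k(-7, 3))² = ((-3 + 2)² - 1*3)² = ((-1)² - 3)² = (1 - 3)² = (-2)² = 4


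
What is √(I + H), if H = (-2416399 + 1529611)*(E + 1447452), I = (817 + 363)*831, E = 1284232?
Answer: 2*I*√605605902603 ≈ 1.5564e+6*I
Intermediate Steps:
I = 980580 (I = 1180*831 = 980580)
H = -2422424590992 (H = (-2416399 + 1529611)*(1284232 + 1447452) = -886788*2731684 = -2422424590992)
√(I + H) = √(980580 - 2422424590992) = √(-2422423610412) = 2*I*√605605902603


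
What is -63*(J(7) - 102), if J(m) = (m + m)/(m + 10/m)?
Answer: 372960/59 ≈ 6321.4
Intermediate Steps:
J(m) = 2*m/(m + 10/m) (J(m) = (2*m)/(m + 10/m) = 2*m/(m + 10/m))
-63*(J(7) - 102) = -63*(2*7**2/(10 + 7**2) - 102) = -63*(2*49/(10 + 49) - 102) = -63*(2*49/59 - 102) = -63*(2*49*(1/59) - 102) = -63*(98/59 - 102) = -63*(-5920/59) = 372960/59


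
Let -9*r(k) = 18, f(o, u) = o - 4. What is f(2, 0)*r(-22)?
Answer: 4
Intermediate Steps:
f(o, u) = -4 + o
r(k) = -2 (r(k) = -1/9*18 = -2)
f(2, 0)*r(-22) = (-4 + 2)*(-2) = -2*(-2) = 4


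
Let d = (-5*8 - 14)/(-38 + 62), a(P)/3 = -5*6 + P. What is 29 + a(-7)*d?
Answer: 1115/4 ≈ 278.75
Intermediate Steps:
a(P) = -90 + 3*P (a(P) = 3*(-5*6 + P) = 3*(-30 + P) = -90 + 3*P)
d = -9/4 (d = (-40 - 14)/24 = -54*1/24 = -9/4 ≈ -2.2500)
29 + a(-7)*d = 29 + (-90 + 3*(-7))*(-9/4) = 29 + (-90 - 21)*(-9/4) = 29 - 111*(-9/4) = 29 + 999/4 = 1115/4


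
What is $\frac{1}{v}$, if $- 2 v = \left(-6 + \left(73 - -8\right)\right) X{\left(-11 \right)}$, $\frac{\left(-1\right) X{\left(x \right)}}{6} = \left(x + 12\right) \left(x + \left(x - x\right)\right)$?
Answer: $- \frac{1}{2475} \approx -0.00040404$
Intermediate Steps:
$X{\left(x \right)} = - 6 x \left(12 + x\right)$ ($X{\left(x \right)} = - 6 \left(x + 12\right) \left(x + \left(x - x\right)\right) = - 6 \left(12 + x\right) \left(x + 0\right) = - 6 \left(12 + x\right) x = - 6 x \left(12 + x\right)$)
$v = -2475$ ($v = - \frac{\left(-6 + \left(73 - -8\right)\right) \left(\left(-6\right) \left(-11\right) \left(12 - 11\right)\right)}{2} = - \frac{\left(-6 + \left(73 + 8\right)\right) \left(\left(-6\right) \left(-11\right) 1\right)}{2} = - \frac{\left(-6 + 81\right) 66}{2} = - \frac{75 \cdot 66}{2} = \left(- \frac{1}{2}\right) 4950 = -2475$)
$\frac{1}{v} = \frac{1}{-2475} = - \frac{1}{2475}$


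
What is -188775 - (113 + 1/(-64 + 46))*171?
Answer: -416177/2 ≈ -2.0809e+5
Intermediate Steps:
-188775 - (113 + 1/(-64 + 46))*171 = -188775 - (113 + 1/(-18))*171 = -188775 - (113 - 1/18)*171 = -188775 - 2033*171/18 = -188775 - 1*38627/2 = -188775 - 38627/2 = -416177/2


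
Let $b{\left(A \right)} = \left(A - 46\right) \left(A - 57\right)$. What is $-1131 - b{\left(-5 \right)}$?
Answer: $-4293$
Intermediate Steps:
$b{\left(A \right)} = \left(-57 + A\right) \left(-46 + A\right)$ ($b{\left(A \right)} = \left(-46 + A\right) \left(-57 + A\right) = \left(-57 + A\right) \left(-46 + A\right)$)
$-1131 - b{\left(-5 \right)} = -1131 - \left(2622 + \left(-5\right)^{2} - -515\right) = -1131 - \left(2622 + 25 + 515\right) = -1131 - 3162 = -4293$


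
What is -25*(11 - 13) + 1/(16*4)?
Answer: 3201/64 ≈ 50.016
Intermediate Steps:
-25*(11 - 13) + 1/(16*4) = -25*(-2) + 1/64 = 50 + 1/64 = 3201/64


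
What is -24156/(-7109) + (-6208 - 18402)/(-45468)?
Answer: 636638749/161616006 ≈ 3.9392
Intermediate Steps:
-24156/(-7109) + (-6208 - 18402)/(-45468) = -24156*(-1/7109) - 24610*(-1/45468) = 24156/7109 + 12305/22734 = 636638749/161616006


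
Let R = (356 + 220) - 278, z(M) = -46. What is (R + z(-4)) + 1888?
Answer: 2140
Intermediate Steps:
R = 298 (R = 576 - 278 = 298)
(R + z(-4)) + 1888 = (298 - 46) + 1888 = 252 + 1888 = 2140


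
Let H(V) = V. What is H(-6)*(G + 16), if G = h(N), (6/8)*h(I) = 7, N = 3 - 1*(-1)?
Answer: -152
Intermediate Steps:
N = 4 (N = 3 + 1 = 4)
h(I) = 28/3 (h(I) = (4/3)*7 = 28/3)
G = 28/3 ≈ 9.3333
H(-6)*(G + 16) = -6*(28/3 + 16) = -6*76/3 = -152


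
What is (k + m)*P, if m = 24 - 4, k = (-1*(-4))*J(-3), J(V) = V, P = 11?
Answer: 88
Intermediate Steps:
k = -12 (k = -1*(-4)*(-3) = 4*(-3) = -12)
m = 20
(k + m)*P = (-12 + 20)*11 = 8*11 = 88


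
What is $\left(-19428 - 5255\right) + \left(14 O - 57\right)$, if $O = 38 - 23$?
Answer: $-24530$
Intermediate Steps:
$O = 15$ ($O = 38 - 23 = 15$)
$\left(-19428 - 5255\right) + \left(14 O - 57\right) = \left(-19428 - 5255\right) + \left(14 \cdot 15 - 57\right) = -24683 + \left(210 - 57\right) = -24683 + 153 = -24530$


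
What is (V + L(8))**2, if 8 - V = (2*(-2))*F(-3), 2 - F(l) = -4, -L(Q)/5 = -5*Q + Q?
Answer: 36864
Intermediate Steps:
L(Q) = 20*Q (L(Q) = -5*(-5*Q + Q) = -(-20)*Q = 20*Q)
F(l) = 6 (F(l) = 2 - 1*(-4) = 2 + 4 = 6)
V = 32 (V = 8 - 2*(-2)*6 = 8 - (-4)*6 = 8 - 1*(-24) = 8 + 24 = 32)
(V + L(8))**2 = (32 + 20*8)**2 = (32 + 160)**2 = 192**2 = 36864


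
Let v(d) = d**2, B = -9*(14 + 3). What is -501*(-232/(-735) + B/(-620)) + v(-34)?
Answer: 26559027/30380 ≈ 874.23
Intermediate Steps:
B = -153 (B = -9*17 = -153)
-501*(-232/(-735) + B/(-620)) + v(-34) = -501*(-232/(-735) - 153/(-620)) + (-34)**2 = -501*(-232*(-1/735) - 153*(-1/620)) + 1156 = -501*(232/735 + 153/620) + 1156 = -501*51259/91140 + 1156 = -8560253/30380 + 1156 = 26559027/30380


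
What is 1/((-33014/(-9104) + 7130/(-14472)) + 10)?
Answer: 8234568/108149873 ≈ 0.076140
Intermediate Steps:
1/((-33014/(-9104) + 7130/(-14472)) + 10) = 1/((-33014*(-1/9104) + 7130*(-1/14472)) + 10) = 1/((16507/4552 - 3565/7236) + 10) = 1/(25804193/8234568 + 10) = 1/(108149873/8234568) = 8234568/108149873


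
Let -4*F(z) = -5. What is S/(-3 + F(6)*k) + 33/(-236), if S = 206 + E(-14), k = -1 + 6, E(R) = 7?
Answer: 200643/3068 ≈ 65.399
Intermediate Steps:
F(z) = 5/4 (F(z) = -¼*(-5) = 5/4)
k = 5
S = 213 (S = 206 + 7 = 213)
S/(-3 + F(6)*k) + 33/(-236) = 213/(-3 + (5/4)*5) + 33/(-236) = 213/(-3 + 25/4) + 33*(-1/236) = 213/(13/4) - 33/236 = 213*(4/13) - 33/236 = 852/13 - 33/236 = 200643/3068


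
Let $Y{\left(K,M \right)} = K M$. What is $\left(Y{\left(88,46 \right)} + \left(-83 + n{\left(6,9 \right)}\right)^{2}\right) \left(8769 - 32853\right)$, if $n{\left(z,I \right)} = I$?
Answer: $-229376016$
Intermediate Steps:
$\left(Y{\left(88,46 \right)} + \left(-83 + n{\left(6,9 \right)}\right)^{2}\right) \left(8769 - 32853\right) = \left(88 \cdot 46 + \left(-83 + 9\right)^{2}\right) \left(8769 - 32853\right) = \left(4048 + \left(-74\right)^{2}\right) \left(-24084\right) = \left(4048 + 5476\right) \left(-24084\right) = 9524 \left(-24084\right) = -229376016$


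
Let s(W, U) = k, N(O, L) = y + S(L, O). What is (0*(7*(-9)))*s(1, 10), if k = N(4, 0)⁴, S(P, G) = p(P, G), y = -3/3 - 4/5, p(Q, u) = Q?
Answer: 0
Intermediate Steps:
y = -9/5 (y = -3*⅓ - 4*⅕ = -1 - ⅘ = -9/5 ≈ -1.8000)
S(P, G) = P
N(O, L) = -9/5 + L
k = 6561/625 (k = (-9/5 + 0)⁴ = (-9/5)⁴ = 6561/625 ≈ 10.498)
s(W, U) = 6561/625
(0*(7*(-9)))*s(1, 10) = (0*(7*(-9)))*(6561/625) = (0*(-63))*(6561/625) = 0*(6561/625) = 0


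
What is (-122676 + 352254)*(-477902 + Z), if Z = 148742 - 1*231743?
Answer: -128770988934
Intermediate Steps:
Z = -83001 (Z = 148742 - 231743 = -83001)
(-122676 + 352254)*(-477902 + Z) = (-122676 + 352254)*(-477902 - 83001) = 229578*(-560903) = -128770988934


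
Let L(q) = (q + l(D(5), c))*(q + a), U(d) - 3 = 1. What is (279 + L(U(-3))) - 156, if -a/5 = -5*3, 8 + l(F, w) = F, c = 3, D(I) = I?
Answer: 202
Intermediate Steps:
l(F, w) = -8 + F
a = 75 (a = -(-25)*3 = -5*(-15) = 75)
U(d) = 4 (U(d) = 3 + 1 = 4)
L(q) = (-3 + q)*(75 + q) (L(q) = (q + (-8 + 5))*(q + 75) = (q - 3)*(75 + q) = (-3 + q)*(75 + q))
(279 + L(U(-3))) - 156 = (279 + (-225 + 4**2 + 72*4)) - 156 = (279 + (-225 + 16 + 288)) - 156 = (279 + 79) - 156 = 358 - 156 = 202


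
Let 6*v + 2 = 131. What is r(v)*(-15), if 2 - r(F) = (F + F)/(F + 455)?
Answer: -27300/953 ≈ -28.646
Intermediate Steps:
v = 43/2 (v = -⅓ + (⅙)*131 = -⅓ + 131/6 = 43/2 ≈ 21.500)
r(F) = 2 - 2*F/(455 + F) (r(F) = 2 - (F + F)/(F + 455) = 2 - 2*F/(455 + F))
r(v)*(-15) = (910/(455 + 43/2))*(-15) = (910/(953/2))*(-15) = (910*(2/953))*(-15) = (1820/953)*(-15) = -27300/953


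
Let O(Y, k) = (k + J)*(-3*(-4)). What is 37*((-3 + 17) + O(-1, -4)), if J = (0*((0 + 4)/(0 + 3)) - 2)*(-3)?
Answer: 1406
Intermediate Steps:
J = 6 (J = (0*(4/3) - 2)*(-3) = (0 - 2)*(-3) = -2*(-3) = 6)
O(Y, k) = 72 + 12*k (O(Y, k) = (k + 6)*(-3*(-4)) = (6 + k)*12 = 72 + 12*k)
37*((-3 + 17) + O(-1, -4)) = 37*((-3 + 17) + (72 + 12*(-4))) = 37*(14 + (72 - 48)) = 37*(14 + 24) = 37*38 = 1406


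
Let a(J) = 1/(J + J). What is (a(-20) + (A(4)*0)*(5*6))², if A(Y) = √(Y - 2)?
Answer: 1/1600 ≈ 0.00062500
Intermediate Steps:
a(J) = 1/(2*J)
A(Y) = √(-2 + Y)
(a(-20) + (A(4)*0)*(5*6))² = ((½)/(-20) + (√(-2 + 4)*0)*(5*6))² = ((½)*(-1/20) + (√2*0)*30)² = (-1/40 + 0*30)² = (-1/40 + 0)² = (-1/40)² = 1/1600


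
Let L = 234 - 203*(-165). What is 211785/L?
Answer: 70595/11243 ≈ 6.2790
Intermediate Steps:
L = 33729 (L = 234 + 33495 = 33729)
211785/L = 211785/33729 = 211785*(1/33729) = 70595/11243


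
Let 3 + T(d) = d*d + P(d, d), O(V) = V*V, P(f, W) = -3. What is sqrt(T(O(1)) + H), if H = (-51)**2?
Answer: 2*sqrt(649) ≈ 50.951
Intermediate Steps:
O(V) = V**2
T(d) = -6 + d**2 (T(d) = -3 + (d*d - 3) = -3 + (d**2 - 3) = -3 + (-3 + d**2) = -6 + d**2)
H = 2601
sqrt(T(O(1)) + H) = sqrt((-6 + (1**2)**2) + 2601) = sqrt((-6 + 1**2) + 2601) = sqrt((-6 + 1) + 2601) = sqrt(-5 + 2601) = sqrt(2596) = 2*sqrt(649)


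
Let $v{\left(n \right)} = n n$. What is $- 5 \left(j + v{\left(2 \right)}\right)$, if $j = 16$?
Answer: $-100$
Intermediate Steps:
$v{\left(n \right)} = n^{2}$
$- 5 \left(j + v{\left(2 \right)}\right) = - 5 \left(16 + 2^{2}\right) = - 5 \left(16 + 4\right) = \left(-5\right) 20 = -100$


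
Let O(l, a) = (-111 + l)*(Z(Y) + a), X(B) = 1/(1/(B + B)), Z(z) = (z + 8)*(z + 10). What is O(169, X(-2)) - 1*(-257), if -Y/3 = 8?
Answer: 13017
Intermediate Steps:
Y = -24 (Y = -3*8 = -24)
Z(z) = (8 + z)*(10 + z)
X(B) = 2*B (X(B) = 1/(1/(2*B)) = 2*B)
O(l, a) = (-111 + l)*(224 + a) (O(l, a) = (-111 + l)*((80 + (-24)**2 + 18*(-24)) + a) = (-111 + l)*((80 + 576 - 432) + a) = (-111 + l)*(224 + a))
O(169, X(-2)) - 1*(-257) = (-24864 - 222*(-2) + 224*169 + (2*(-2))*169) - 1*(-257) = (-24864 - 111*(-4) + 37856 - 4*169) + 257 = (-24864 + 444 + 37856 - 676) + 257 = 12760 + 257 = 13017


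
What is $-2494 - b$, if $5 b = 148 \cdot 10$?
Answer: $-2790$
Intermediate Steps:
$b = 296$ ($b = \frac{148 \cdot 10}{5} = \frac{1}{5} \cdot 1480 = 296$)
$-2494 - b = -2494 - 296 = -2790$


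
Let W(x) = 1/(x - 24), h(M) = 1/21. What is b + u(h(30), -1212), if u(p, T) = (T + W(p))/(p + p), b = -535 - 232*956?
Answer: -236463759/1006 ≈ -2.3505e+5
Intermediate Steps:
h(M) = 1/21
b = -222327 (b = -535 - 221792 = -222327)
W(x) = 1/(-24 + x)
u(p, T) = (T + 1/(-24 + p))/(2*p) (u(p, T) = (T + 1/(-24 + p))/(p + p) = (T + 1/(-24 + p))/((2*p)) = (T + 1/(-24 + p))*(1/(2*p)) = (T + 1/(-24 + p))/(2*p))
b + u(h(30), -1212) = -222327 + (1 - 1212*(-24 + 1/21))/(2*(1/21)*(-24 + 1/21)) = -222327 + (½)*21*(1 - 1212*(-503/21))/(-503/21) = -222327 + (½)*21*(-21/503)*(1 + 203212/7) = -222327 + (½)*21*(-21/503)*(203219/7) = -222327 - 12802797/1006 = -236463759/1006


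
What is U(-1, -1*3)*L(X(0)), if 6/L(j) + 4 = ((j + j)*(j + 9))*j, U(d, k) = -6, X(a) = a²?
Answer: 9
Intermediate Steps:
L(j) = 6/(-4 + 2*j²*(9 + j)) (L(j) = 6/(-4 + ((j + j)*(j + 9))*j) = 6/(-4 + ((2*j)*(9 + j))*j) = 6/(-4 + (2*j*(9 + j))*j) = 6/(-4 + 2*j²*(9 + j)))
U(-1, -1*3)*L(X(0)) = -18/(-2 + (0²)³ + 9*(0²)²) = -18/(-2 + 0³ + 9*0²) = -18/(-2 + 0 + 9*0) = -18/(-2 + 0 + 0) = -18/(-2) = -18*(-1)/2 = -6*(-3/2) = 9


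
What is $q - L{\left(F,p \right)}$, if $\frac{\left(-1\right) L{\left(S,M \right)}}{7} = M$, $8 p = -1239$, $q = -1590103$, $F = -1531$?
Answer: $- \frac{12729497}{8} \approx -1.5912 \cdot 10^{6}$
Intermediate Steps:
$p = - \frac{1239}{8}$ ($p = \frac{1}{8} \left(-1239\right) = - \frac{1239}{8} \approx -154.88$)
$L{\left(S,M \right)} = - 7 M$
$q - L{\left(F,p \right)} = -1590103 - \left(-7\right) \left(- \frac{1239}{8}\right) = -1590103 - \frac{8673}{8} = - \frac{12729497}{8}$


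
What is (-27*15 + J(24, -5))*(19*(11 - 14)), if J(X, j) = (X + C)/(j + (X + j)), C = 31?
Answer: 320055/14 ≈ 22861.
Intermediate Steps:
J(X, j) = (31 + X)/(X + 2*j) (J(X, j) = (X + 31)/(j + (X + j)) = (31 + X)/(X + 2*j))
(-27*15 + J(24, -5))*(19*(11 - 14)) = (-27*15 + (31 + 24)/(24 + 2*(-5)))*(19*(11 - 14)) = (-405 + 55/(24 - 10))*(19*(-3)) = (-405 + 55/14)*(-57) = -5615/14*(-57) = 320055/14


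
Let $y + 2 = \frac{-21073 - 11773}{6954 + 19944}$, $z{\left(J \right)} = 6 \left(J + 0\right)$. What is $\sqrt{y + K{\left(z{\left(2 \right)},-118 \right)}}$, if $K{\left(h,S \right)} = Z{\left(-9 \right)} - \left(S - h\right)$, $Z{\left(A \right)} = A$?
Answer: $\frac{2 \sqrt{5325830898}}{13449} \approx 10.853$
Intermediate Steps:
$z{\left(J \right)} = 6 J$
$K{\left(h,S \right)} = -9 + h - S$ ($K{\left(h,S \right)} = -9 - \left(S - h\right) = -9 + h - S$)
$y = - \frac{43321}{13449}$ ($y = -2 + \frac{-21073 - 11773}{6954 + 19944} = -2 - \frac{32846}{26898} = -2 - \frac{16423}{13449} = - \frac{43321}{13449} \approx -3.2211$)
$\sqrt{y + K{\left(z{\left(2 \right)},-118 \right)}} = \sqrt{- \frac{43321}{13449} - -121} = \sqrt{- \frac{43321}{13449} + \left(-9 + 12 + 118\right)} = \sqrt{- \frac{43321}{13449} + 121} = \sqrt{\frac{1584008}{13449}} = \frac{2 \sqrt{5325830898}}{13449}$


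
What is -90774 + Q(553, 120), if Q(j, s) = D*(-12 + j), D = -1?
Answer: -91315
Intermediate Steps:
Q(j, s) = 12 - j (Q(j, s) = -(-12 + j) = 12 - j)
-90774 + Q(553, 120) = -90774 + (12 - 1*553) = -90774 + (12 - 553) = -90774 - 541 = -91315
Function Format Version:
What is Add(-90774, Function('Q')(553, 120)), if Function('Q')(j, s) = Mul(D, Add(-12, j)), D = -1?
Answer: -91315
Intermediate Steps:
Function('Q')(j, s) = Add(12, Mul(-1, j)) (Function('Q')(j, s) = Mul(-1, Add(-12, j)) = Add(12, Mul(-1, j)))
Add(-90774, Function('Q')(553, 120)) = Add(-90774, Add(12, Mul(-1, 553))) = Add(-90774, Add(12, -553)) = Add(-90774, -541) = -91315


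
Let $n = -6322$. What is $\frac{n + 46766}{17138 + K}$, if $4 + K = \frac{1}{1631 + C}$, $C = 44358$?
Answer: $\frac{1859979116}{787975527} \approx 2.3605$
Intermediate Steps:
$K = - \frac{183955}{45989}$ ($K = -4 + \frac{1}{1631 + 44358} = -4 + \frac{1}{45989} = - \frac{183955}{45989} \approx -4.0$)
$\frac{n + 46766}{17138 + K} = \frac{-6322 + 46766}{17138 - \frac{183955}{45989}} = \frac{40444}{\frac{787975527}{45989}} = 40444 \cdot \frac{45989}{787975527} = \frac{1859979116}{787975527}$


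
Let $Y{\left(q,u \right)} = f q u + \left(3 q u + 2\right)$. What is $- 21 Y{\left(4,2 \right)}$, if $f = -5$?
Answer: $294$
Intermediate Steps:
$Y{\left(q,u \right)} = 2 - 2 q u$ ($Y{\left(q,u \right)} = - 5 q u + \left(3 q u + 2\right) = - 5 q u + \left(2 + 3 q u\right) = 2 - 2 q u$)
$- 21 Y{\left(4,2 \right)} = - 21 \left(2 - 8 \cdot 2\right) = - 21 \left(2 - 16\right) = \left(-21\right) \left(-14\right) = 294$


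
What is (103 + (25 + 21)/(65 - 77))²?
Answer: 354025/36 ≈ 9834.0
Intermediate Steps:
(103 + (25 + 21)/(65 - 77))² = (103 + 46/(-12))² = (103 + 46*(-1/12))² = (103 - 23/6)² = (595/6)² = 354025/36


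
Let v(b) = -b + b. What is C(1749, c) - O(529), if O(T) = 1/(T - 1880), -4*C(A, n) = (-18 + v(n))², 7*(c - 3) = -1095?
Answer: -109430/1351 ≈ -80.999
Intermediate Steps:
v(b) = 0
c = -1074/7 (c = 3 + (⅐)*(-1095) = 3 - 1095/7 = -1074/7 ≈ -153.43)
C(A, n) = -81 (C(A, n) = -(-18 + 0)²/4 = -¼*(-18)² = -¼*324 = -81)
O(T) = 1/(-1880 + T)
C(1749, c) - O(529) = -81 - 1/(-1880 + 529) = -81 - 1/(-1351) = -81 - 1*(-1/1351) = -81 + 1/1351 = -109430/1351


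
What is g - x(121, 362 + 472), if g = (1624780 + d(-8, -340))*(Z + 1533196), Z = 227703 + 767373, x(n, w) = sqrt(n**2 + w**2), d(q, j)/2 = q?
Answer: 4107845327808 - sqrt(710197) ≈ 4.1078e+12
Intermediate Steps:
d(q, j) = 2*q
Z = 995076
g = 4107845327808 (g = (1624780 + 2*(-8))*(995076 + 1533196) = (1624780 - 16)*2528272 = 1624764*2528272 = 4107845327808)
g - x(121, 362 + 472) = 4107845327808 - sqrt(121**2 + (362 + 472)**2) = 4107845327808 - sqrt(14641 + 834**2) = 4107845327808 - sqrt(14641 + 695556) = 4107845327808 - sqrt(710197)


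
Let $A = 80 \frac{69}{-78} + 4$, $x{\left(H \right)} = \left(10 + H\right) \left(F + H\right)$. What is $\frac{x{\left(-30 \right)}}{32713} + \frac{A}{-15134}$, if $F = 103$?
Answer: $- \frac{18489174}{459715789} \approx -0.040219$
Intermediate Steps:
$x{\left(H \right)} = \left(10 + H\right) \left(103 + H\right)$
$A = - \frac{868}{13}$ ($A = 80 \cdot 69 \left(- \frac{1}{78}\right) + 4 = 80 \left(- \frac{23}{26}\right) + 4 = - \frac{920}{13} + 4 = - \frac{868}{13} \approx -66.769$)
$\frac{x{\left(-30 \right)}}{32713} + \frac{A}{-15134} = \frac{1030 + \left(-30\right)^{2} + 113 \left(-30\right)}{32713} - \frac{868}{13 \left(-15134\right)} = \left(1030 + 900 - 3390\right) \frac{1}{32713} - - \frac{62}{14053} = \left(-1460\right) \frac{1}{32713} + \frac{62}{14053} = - \frac{1460}{32713} + \frac{62}{14053} = - \frac{18489174}{459715789}$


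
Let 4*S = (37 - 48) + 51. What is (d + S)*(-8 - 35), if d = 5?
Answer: -645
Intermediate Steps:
S = 10 (S = ((37 - 48) + 51)/4 = (-11 + 51)/4 = (1/4)*40 = 10)
(d + S)*(-8 - 35) = (5 + 10)*(-8 - 35) = 15*(-43) = -645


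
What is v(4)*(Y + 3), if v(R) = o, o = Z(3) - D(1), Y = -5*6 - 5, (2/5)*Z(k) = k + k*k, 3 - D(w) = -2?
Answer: -800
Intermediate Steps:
D(w) = 5 (D(w) = 3 - 1*(-2) = 3 + 2 = 5)
Z(k) = 5*k/2 + 5*k²/2 (Z(k) = 5*(k + k*k)/2 = 5*(k + k²)/2 = 5*k/2 + 5*k²/2)
Y = -35 (Y = -30 - 5 = -35)
o = 25 (o = (5/2)*3*(1 + 3) - 1*5 = (5/2)*3*4 - 5 = 30 - 5 = 25)
v(R) = 25
v(4)*(Y + 3) = 25*(-35 + 3) = 25*(-32) = -800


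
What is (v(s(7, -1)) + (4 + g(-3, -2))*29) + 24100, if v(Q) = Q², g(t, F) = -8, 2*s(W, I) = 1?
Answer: 95937/4 ≈ 23984.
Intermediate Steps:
s(W, I) = ½ (s(W, I) = (½)*1 = ½)
(v(s(7, -1)) + (4 + g(-3, -2))*29) + 24100 = ((½)² + (4 - 8)*29) + 24100 = (¼ - 4*29) + 24100 = (¼ - 116) + 24100 = -463/4 + 24100 = 95937/4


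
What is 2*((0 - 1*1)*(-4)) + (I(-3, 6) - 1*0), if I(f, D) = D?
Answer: 14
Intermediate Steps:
2*((0 - 1*1)*(-4)) + (I(-3, 6) - 1*0) = 2*((0 - 1*1)*(-4)) + (6 - 1*0) = 2*((0 - 1)*(-4)) + (6 + 0) = 2*(-1*(-4)) + 6 = 2*4 + 6 = 8 + 6 = 14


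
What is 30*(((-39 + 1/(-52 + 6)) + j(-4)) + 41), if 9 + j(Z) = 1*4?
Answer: -2085/23 ≈ -90.652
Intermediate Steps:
j(Z) = -5 (j(Z) = -9 + 1*4 = -9 + 4 = -5)
30*(((-39 + 1/(-52 + 6)) + j(-4)) + 41) = 30*(((-39 + 1/(-52 + 6)) - 5) + 41) = 30*(((-39 + 1/(-46)) - 5) + 41) = 30*(((-39 - 1/46) - 5) + 41) = 30*((-1795/46 - 5) + 41) = 30*(-2025/46 + 41) = 30*(-139/46) = -2085/23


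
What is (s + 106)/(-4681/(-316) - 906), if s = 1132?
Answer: -391208/281615 ≈ -1.3892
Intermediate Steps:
(s + 106)/(-4681/(-316) - 906) = (1132 + 106)/(-4681/(-316) - 906) = 1238/(-4681*(-1/316) - 906) = 1238/(4681/316 - 906) = 1238/(-281615/316) = 1238*(-316/281615) = -391208/281615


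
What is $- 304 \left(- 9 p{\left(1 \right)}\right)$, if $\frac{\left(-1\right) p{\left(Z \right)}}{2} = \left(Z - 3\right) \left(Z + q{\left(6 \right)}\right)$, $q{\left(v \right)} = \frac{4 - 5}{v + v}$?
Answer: $10032$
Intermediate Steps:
$q{\left(v \right)} = - \frac{1}{2 v}$
$p{\left(Z \right)} = - 2 \left(-3 + Z\right) \left(- \frac{1}{12} + Z\right)$ ($p{\left(Z \right)} = - 2 \left(Z - 3\right) \left(Z - \frac{1}{2 \cdot 6}\right) = - 2 \left(-3 + Z\right) \left(Z - \frac{1}{12}\right) = - 2 \left(-3 + Z\right) \left(- \frac{1}{12} + Z\right)$)
$- 304 \left(- 9 p{\left(1 \right)}\right) = - 304 \left(- 9 \left(- \frac{1}{2} - 2 \cdot 1^{2} + \frac{37}{6} \cdot 1\right)\right) = - 304 \left(- 9 \left(- \frac{1}{2} - 2 + \frac{37}{6}\right)\right) = - 304 \left(\left(-9\right) \frac{11}{3}\right) = \left(-304\right) \left(-33\right) = 10032$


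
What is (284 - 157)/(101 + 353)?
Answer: 127/454 ≈ 0.27974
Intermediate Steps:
(284 - 157)/(101 + 353) = 127/454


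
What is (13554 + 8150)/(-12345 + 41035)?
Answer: 10852/14345 ≈ 0.75650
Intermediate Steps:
(13554 + 8150)/(-12345 + 41035) = 21704/28690 = 21704*(1/28690) = 10852/14345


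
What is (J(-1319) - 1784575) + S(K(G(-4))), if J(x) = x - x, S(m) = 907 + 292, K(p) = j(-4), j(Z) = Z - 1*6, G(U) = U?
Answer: -1783376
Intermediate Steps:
j(Z) = -6 + Z (j(Z) = Z - 6 = -6 + Z)
K(p) = -10 (K(p) = -6 - 4 = -10)
S(m) = 1199
J(x) = 0
(J(-1319) - 1784575) + S(K(G(-4))) = (0 - 1784575) + 1199 = -1784575 + 1199 = -1783376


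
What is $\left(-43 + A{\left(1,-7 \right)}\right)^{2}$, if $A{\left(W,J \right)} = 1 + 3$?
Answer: $1521$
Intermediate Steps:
$A{\left(W,J \right)} = 4$
$\left(-43 + A{\left(1,-7 \right)}\right)^{2} = \left(-43 + 4\right)^{2} = \left(-39\right)^{2} = 1521$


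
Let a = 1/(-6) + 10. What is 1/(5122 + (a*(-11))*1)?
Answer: 6/30083 ≈ 0.00019945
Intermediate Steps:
a = 59/6 (a = -⅙ + 10 = 59/6 ≈ 9.8333)
1/(5122 + (a*(-11))*1) = 1/(5122 + ((59/6)*(-11))*1) = 1/(5122 - 649/6*1) = 1/(5122 - 649/6) = 1/(30083/6) = 6/30083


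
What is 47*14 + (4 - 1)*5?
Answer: 673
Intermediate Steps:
47*14 + (4 - 1)*5 = 658 + 3*5 = 658 + 15 = 673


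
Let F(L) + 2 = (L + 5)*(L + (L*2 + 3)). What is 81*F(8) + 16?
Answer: 28285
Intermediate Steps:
F(L) = -2 + (3 + 3*L)*(5 + L) (F(L) = -2 + (L + 5)*(L + (L*2 + 3)) = -2 + (5 + L)*(L + (2*L + 3)) = -2 + (5 + L)*(L + (3 + 2*L)) = -2 + (5 + L)*(3 + 3*L) = -2 + (3 + 3*L)*(5 + L))
81*F(8) + 16 = 81*(13 + 3*8**2 + 18*8) + 16 = 81*(13 + 3*64 + 144) + 16 = 81*(13 + 192 + 144) + 16 = 81*349 + 16 = 28269 + 16 = 28285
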